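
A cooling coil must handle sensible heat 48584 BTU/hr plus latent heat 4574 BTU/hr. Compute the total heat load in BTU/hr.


Qt = 48584 + 4574 = 53158 BTU/hr

53158 BTU/hr


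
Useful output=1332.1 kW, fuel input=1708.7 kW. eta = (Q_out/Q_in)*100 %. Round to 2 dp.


eta = (1332.1/1708.7)*100 = 77.96 %

77.96 %


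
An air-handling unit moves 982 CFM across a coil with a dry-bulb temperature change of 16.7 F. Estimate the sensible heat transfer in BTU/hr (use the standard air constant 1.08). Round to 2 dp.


Q = 1.08 * 982 * 16.7 = 17711.35 BTU/hr

17711.35 BTU/hr


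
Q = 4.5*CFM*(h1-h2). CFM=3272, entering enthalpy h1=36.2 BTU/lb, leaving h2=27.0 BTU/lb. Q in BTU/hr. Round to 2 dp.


Q = 4.5 * 3272 * (36.2 - 27.0) = 135460.80 BTU/hr

135460.80 BTU/hr


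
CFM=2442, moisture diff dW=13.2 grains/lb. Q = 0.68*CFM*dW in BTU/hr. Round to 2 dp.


Q = 0.68 * 2442 * 13.2 = 21919.39 BTU/hr

21919.39 BTU/hr


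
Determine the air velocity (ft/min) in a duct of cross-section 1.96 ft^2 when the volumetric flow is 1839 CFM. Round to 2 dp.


V = 1839 / 1.96 = 938.27 ft/min

938.27 ft/min


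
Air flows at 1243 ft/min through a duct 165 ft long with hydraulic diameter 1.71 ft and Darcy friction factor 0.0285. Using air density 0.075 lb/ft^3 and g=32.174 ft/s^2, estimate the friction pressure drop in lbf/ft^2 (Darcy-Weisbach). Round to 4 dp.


v_fps = 1243/60 = 20.7167 ft/s
dp = 0.0285*(165/1.71)*0.075*20.7167^2/(2*32.174) = 1.3756 lbf/ft^2

1.3756 lbf/ft^2


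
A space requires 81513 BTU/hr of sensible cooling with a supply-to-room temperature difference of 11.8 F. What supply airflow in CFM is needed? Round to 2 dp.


CFM = 81513 / (1.08 * 11.8) = 6396.19

6396.19 CFM


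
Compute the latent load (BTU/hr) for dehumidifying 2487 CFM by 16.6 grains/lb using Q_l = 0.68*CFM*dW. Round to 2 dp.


Q = 0.68 * 2487 * 16.6 = 28073.26 BTU/hr

28073.26 BTU/hr


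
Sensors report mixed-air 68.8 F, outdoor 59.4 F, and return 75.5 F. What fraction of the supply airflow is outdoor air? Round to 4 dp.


frac = (68.8 - 75.5) / (59.4 - 75.5) = 0.4161

0.4161


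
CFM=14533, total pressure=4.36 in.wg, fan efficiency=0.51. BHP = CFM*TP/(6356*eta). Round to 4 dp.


BHP = 14533 * 4.36 / (6356 * 0.51) = 19.5473 hp

19.5473 hp


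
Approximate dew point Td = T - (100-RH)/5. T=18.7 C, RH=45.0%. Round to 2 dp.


Td = 18.7 - (100-45.0)/5 = 7.70 C

7.70 C


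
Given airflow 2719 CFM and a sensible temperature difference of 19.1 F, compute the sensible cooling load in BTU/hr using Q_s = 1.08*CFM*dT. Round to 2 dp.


Q = 1.08 * 2719 * 19.1 = 56087.53 BTU/hr

56087.53 BTU/hr


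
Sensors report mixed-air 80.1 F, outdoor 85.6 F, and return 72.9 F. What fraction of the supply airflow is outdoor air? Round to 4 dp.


frac = (80.1 - 72.9) / (85.6 - 72.9) = 0.5669

0.5669


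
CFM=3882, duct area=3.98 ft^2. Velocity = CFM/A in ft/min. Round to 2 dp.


V = 3882 / 3.98 = 975.38 ft/min

975.38 ft/min


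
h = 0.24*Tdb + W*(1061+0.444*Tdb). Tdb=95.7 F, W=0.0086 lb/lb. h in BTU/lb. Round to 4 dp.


h = 0.24*95.7 + 0.0086*(1061+0.444*95.7) = 32.4580 BTU/lb

32.4580 BTU/lb


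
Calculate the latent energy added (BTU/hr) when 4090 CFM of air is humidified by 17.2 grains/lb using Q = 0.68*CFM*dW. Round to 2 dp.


Q = 0.68 * 4090 * 17.2 = 47836.64 BTU/hr

47836.64 BTU/hr


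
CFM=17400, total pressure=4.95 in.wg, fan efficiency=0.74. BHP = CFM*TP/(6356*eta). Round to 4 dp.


BHP = 17400 * 4.95 / (6356 * 0.74) = 18.3121 hp

18.3121 hp


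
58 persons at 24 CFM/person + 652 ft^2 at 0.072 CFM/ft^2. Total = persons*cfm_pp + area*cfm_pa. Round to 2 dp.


Total = 58*24 + 652*0.072 = 1438.94 CFM

1438.94 CFM


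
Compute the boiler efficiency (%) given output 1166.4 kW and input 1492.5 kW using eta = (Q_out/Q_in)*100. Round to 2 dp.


eta = (1166.4/1492.5)*100 = 78.15 %

78.15 %


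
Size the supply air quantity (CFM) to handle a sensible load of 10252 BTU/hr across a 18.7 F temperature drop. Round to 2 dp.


CFM = 10252 / (1.08 * 18.7) = 507.63

507.63 CFM


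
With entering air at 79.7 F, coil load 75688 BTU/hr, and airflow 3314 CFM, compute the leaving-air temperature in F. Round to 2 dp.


dT = 75688/(1.08*3314) = 21.1471
T_leave = 79.7 - 21.1471 = 58.55 F

58.55 F


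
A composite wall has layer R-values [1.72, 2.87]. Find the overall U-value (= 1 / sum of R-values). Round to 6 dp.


R_total = 1.72 + 2.87 = 4.59
U = 1/4.59 = 0.217865

0.217865


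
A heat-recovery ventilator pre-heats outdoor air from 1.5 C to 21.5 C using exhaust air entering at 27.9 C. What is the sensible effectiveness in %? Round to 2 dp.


eff = (21.5-1.5)/(27.9-1.5)*100 = 75.76 %

75.76 %


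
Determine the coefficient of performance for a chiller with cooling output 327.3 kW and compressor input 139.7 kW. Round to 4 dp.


COP = 327.3 / 139.7 = 2.3429

2.3429


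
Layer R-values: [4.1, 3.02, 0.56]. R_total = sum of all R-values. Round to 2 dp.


R_total = 4.1 + 3.02 + 0.56 = 7.68

7.68


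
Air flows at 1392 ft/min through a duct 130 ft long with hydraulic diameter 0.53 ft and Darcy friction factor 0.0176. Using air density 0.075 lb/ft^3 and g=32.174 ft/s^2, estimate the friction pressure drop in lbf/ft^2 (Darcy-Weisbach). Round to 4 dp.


v_fps = 1392/60 = 23.2 ft/s
dp = 0.0176*(130/0.53)*0.075*23.2^2/(2*32.174) = 2.7082 lbf/ft^2

2.7082 lbf/ft^2


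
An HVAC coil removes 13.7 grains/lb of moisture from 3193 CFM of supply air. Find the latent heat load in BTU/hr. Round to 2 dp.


Q = 0.68 * 3193 * 13.7 = 29745.99 BTU/hr

29745.99 BTU/hr


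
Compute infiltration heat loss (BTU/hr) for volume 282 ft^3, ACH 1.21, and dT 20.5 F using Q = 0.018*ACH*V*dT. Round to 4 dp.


Q = 0.018 * 1.21 * 282 * 20.5 = 125.9102 BTU/hr

125.9102 BTU/hr


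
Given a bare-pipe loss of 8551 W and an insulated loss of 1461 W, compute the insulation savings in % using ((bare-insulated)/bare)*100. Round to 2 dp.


Savings = ((8551-1461)/8551)*100 = 82.91 %

82.91 %


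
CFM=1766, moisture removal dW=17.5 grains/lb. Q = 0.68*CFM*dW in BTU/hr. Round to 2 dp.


Q = 0.68 * 1766 * 17.5 = 21015.40 BTU/hr

21015.40 BTU/hr


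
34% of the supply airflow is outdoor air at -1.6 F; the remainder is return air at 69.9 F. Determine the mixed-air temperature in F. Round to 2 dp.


T_mix = 0.34*(-1.6) + 0.66*69.9 = 45.59 F

45.59 F


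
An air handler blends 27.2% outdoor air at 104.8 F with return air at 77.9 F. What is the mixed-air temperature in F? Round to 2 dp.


T_mix = 77.9 + (27.2/100)*(104.8-77.9) = 85.22 F

85.22 F


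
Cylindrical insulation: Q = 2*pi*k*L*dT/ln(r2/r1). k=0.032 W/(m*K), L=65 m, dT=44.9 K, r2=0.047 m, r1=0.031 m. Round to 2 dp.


Q = 2*pi*0.032*65*44.9/ln(0.047/0.031) = 1410.03 W

1410.03 W


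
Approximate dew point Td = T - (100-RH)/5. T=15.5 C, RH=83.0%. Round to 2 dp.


Td = 15.5 - (100-83.0)/5 = 12.10 C

12.10 C


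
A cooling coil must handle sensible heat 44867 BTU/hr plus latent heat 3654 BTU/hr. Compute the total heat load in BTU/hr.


Qt = 44867 + 3654 = 48521 BTU/hr

48521 BTU/hr


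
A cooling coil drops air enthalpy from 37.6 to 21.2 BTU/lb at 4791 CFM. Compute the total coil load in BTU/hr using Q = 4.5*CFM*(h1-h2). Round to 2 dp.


Q = 4.5 * 4791 * (37.6 - 21.2) = 353575.80 BTU/hr

353575.80 BTU/hr


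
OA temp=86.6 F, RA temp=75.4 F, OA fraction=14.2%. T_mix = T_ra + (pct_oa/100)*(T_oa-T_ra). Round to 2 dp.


T_mix = 75.4 + (14.2/100)*(86.6-75.4) = 76.99 F

76.99 F


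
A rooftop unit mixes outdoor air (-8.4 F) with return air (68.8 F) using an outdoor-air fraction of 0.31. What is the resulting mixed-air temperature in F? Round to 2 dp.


T_mix = 0.31*(-8.4) + 0.69*68.8 = 44.87 F

44.87 F


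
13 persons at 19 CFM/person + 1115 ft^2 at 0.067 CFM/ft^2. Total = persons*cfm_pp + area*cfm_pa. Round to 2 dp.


Total = 13*19 + 1115*0.067 = 321.71 CFM

321.71 CFM


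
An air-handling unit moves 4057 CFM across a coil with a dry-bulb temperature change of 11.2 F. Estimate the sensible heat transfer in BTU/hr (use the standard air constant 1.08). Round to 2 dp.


Q = 1.08 * 4057 * 11.2 = 49073.47 BTU/hr

49073.47 BTU/hr


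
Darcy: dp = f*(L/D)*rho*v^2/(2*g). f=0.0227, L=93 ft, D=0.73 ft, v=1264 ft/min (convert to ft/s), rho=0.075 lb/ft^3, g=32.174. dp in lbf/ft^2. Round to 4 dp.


v_fps = 1264/60 = 21.0667 ft/s
dp = 0.0227*(93/0.73)*0.075*21.0667^2/(2*32.174) = 1.4959 lbf/ft^2

1.4959 lbf/ft^2


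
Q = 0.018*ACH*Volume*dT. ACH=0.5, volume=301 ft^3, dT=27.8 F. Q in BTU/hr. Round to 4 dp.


Q = 0.018 * 0.5 * 301 * 27.8 = 75.3102 BTU/hr

75.3102 BTU/hr


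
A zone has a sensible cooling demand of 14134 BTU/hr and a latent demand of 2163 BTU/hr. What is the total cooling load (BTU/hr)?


Qt = 14134 + 2163 = 16297 BTU/hr

16297 BTU/hr


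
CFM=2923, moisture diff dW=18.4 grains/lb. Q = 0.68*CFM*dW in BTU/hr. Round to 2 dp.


Q = 0.68 * 2923 * 18.4 = 36572.58 BTU/hr

36572.58 BTU/hr


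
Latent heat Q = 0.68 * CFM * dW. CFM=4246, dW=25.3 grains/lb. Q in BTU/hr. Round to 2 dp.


Q = 0.68 * 4246 * 25.3 = 73048.18 BTU/hr

73048.18 BTU/hr


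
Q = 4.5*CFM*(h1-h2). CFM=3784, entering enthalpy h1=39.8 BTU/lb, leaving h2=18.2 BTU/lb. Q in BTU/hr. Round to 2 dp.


Q = 4.5 * 3784 * (39.8 - 18.2) = 367804.80 BTU/hr

367804.80 BTU/hr


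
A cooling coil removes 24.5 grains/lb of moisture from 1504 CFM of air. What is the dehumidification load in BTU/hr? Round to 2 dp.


Q = 0.68 * 1504 * 24.5 = 25056.64 BTU/hr

25056.64 BTU/hr


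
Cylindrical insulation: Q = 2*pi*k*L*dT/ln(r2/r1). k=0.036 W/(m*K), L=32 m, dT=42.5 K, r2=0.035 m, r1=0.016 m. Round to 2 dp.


Q = 2*pi*0.036*32*42.5/ln(0.035/0.016) = 393.00 W

393.00 W


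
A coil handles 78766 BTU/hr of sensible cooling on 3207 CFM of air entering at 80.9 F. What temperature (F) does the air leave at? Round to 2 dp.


dT = 78766/(1.08*3207) = 22.7413
T_leave = 80.9 - 22.7413 = 58.16 F

58.16 F


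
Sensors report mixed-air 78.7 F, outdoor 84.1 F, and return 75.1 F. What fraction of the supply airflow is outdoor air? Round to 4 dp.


frac = (78.7 - 75.1) / (84.1 - 75.1) = 0.4000

0.4000


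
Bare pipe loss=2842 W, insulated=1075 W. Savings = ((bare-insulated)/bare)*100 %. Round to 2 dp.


Savings = ((2842-1075)/2842)*100 = 62.17 %

62.17 %


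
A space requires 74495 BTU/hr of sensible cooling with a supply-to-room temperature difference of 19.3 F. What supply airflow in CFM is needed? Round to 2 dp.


CFM = 74495 / (1.08 * 19.3) = 3573.93

3573.93 CFM


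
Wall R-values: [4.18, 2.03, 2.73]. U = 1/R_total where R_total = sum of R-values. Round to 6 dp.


R_total = 4.18 + 2.03 + 2.73 = 8.94
U = 1/8.94 = 0.111857

0.111857


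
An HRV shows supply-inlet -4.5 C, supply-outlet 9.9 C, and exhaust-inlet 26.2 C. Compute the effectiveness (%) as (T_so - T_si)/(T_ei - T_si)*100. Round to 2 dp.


eff = (9.9-(-4.5))/(26.2-(-4.5))*100 = 46.91 %

46.91 %


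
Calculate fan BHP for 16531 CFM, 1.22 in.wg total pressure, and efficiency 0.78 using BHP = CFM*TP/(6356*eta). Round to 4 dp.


BHP = 16531 * 1.22 / (6356 * 0.78) = 4.0680 hp

4.0680 hp


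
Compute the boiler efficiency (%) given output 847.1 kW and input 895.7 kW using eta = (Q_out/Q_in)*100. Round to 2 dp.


eta = (847.1/895.7)*100 = 94.57 %

94.57 %


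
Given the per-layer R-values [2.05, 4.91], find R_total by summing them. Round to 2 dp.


R_total = 2.05 + 4.91 = 6.96

6.96


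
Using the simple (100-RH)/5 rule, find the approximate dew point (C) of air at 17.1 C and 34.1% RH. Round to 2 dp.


Td = 17.1 - (100-34.1)/5 = 3.92 C

3.92 C


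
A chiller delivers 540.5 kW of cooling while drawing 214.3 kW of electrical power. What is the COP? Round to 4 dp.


COP = 540.5 / 214.3 = 2.5222

2.5222


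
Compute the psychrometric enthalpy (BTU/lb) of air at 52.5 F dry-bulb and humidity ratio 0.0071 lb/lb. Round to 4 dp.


h = 0.24*52.5 + 0.0071*(1061+0.444*52.5) = 20.2986 BTU/lb

20.2986 BTU/lb


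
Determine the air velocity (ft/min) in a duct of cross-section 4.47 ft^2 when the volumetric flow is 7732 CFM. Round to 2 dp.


V = 7732 / 4.47 = 1729.75 ft/min

1729.75 ft/min


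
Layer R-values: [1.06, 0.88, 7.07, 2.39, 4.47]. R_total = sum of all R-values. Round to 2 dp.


R_total = 1.06 + 0.88 + 7.07 + 2.39 + 4.47 = 15.87

15.87


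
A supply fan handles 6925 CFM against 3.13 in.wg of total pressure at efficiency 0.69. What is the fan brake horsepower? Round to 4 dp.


BHP = 6925 * 3.13 / (6356 * 0.69) = 4.9423 hp

4.9423 hp


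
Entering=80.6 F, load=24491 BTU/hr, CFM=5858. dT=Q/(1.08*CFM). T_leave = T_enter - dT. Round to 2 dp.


dT = 24491/(1.08*5858) = 3.8711
T_leave = 80.6 - 3.8711 = 76.73 F

76.73 F


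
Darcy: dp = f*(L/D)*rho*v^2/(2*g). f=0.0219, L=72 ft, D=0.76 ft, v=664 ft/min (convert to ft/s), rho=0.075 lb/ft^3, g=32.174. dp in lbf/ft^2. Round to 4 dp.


v_fps = 664/60 = 11.0667 ft/s
dp = 0.0219*(72/0.76)*0.075*11.0667^2/(2*32.174) = 0.2962 lbf/ft^2

0.2962 lbf/ft^2


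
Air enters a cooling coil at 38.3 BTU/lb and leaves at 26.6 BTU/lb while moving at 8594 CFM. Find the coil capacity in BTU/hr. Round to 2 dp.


Q = 4.5 * 8594 * (38.3 - 26.6) = 452474.10 BTU/hr

452474.10 BTU/hr


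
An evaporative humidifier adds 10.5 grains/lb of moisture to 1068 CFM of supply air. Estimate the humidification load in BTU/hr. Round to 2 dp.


Q = 0.68 * 1068 * 10.5 = 7625.52 BTU/hr

7625.52 BTU/hr


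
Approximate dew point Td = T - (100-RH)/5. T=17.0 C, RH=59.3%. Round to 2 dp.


Td = 17.0 - (100-59.3)/5 = 8.86 C

8.86 C


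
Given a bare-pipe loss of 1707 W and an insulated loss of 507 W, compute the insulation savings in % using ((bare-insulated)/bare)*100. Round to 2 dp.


Savings = ((1707-507)/1707)*100 = 70.30 %

70.30 %


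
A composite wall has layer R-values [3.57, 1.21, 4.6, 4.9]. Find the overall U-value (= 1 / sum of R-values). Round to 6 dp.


R_total = 3.57 + 1.21 + 4.6 + 4.9 = 14.28
U = 1/14.28 = 0.070028

0.070028


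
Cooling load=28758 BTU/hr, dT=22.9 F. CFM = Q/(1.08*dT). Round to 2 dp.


CFM = 28758 / (1.08 * 22.9) = 1162.79

1162.79 CFM


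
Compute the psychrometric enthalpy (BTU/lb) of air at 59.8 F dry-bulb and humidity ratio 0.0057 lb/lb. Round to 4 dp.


h = 0.24*59.8 + 0.0057*(1061+0.444*59.8) = 20.5510 BTU/lb

20.5510 BTU/lb


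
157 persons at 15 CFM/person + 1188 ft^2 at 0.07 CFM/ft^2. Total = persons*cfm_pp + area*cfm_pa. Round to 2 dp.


Total = 157*15 + 1188*0.07 = 2438.16 CFM

2438.16 CFM


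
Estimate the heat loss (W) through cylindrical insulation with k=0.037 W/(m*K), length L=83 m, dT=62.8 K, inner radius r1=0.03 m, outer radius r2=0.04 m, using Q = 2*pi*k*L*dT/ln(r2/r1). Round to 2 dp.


Q = 2*pi*0.037*83*62.8/ln(0.04/0.03) = 4212.18 W

4212.18 W


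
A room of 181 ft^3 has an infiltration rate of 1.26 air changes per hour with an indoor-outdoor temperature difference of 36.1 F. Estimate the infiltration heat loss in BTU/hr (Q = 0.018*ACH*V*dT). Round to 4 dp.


Q = 0.018 * 1.26 * 181 * 36.1 = 148.1934 BTU/hr

148.1934 BTU/hr


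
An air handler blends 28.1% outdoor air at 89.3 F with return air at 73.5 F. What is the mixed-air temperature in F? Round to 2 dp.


T_mix = 73.5 + (28.1/100)*(89.3-73.5) = 77.94 F

77.94 F


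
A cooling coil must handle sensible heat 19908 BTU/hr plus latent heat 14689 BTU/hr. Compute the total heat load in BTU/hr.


Qt = 19908 + 14689 = 34597 BTU/hr

34597 BTU/hr


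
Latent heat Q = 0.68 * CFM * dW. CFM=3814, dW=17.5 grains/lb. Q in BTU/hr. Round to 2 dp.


Q = 0.68 * 3814 * 17.5 = 45386.60 BTU/hr

45386.60 BTU/hr


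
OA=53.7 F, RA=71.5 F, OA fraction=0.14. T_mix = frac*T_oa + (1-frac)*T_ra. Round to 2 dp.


T_mix = 0.14*53.7 + 0.86*71.5 = 69.01 F

69.01 F


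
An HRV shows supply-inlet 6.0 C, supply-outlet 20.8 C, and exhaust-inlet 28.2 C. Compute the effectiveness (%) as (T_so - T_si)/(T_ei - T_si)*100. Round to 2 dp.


eff = (20.8-6.0)/(28.2-6.0)*100 = 66.67 %

66.67 %


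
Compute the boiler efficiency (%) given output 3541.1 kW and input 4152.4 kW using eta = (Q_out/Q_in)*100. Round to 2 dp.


eta = (3541.1/4152.4)*100 = 85.28 %

85.28 %


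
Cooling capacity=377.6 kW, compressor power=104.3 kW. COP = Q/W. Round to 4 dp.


COP = 377.6 / 104.3 = 3.6203

3.6203


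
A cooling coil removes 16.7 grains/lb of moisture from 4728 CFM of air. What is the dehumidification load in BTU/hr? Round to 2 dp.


Q = 0.68 * 4728 * 16.7 = 53691.17 BTU/hr

53691.17 BTU/hr


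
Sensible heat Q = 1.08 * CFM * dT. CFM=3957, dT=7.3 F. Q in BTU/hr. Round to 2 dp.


Q = 1.08 * 3957 * 7.3 = 31196.99 BTU/hr

31196.99 BTU/hr


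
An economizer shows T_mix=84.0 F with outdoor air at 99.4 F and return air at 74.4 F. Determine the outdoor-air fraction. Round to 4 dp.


frac = (84.0 - 74.4) / (99.4 - 74.4) = 0.3840

0.3840


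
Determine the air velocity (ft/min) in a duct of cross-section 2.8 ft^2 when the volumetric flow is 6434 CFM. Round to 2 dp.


V = 6434 / 2.8 = 2297.86 ft/min

2297.86 ft/min


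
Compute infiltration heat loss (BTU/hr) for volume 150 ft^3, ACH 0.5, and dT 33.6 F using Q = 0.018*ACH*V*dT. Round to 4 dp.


Q = 0.018 * 0.5 * 150 * 33.6 = 45.3600 BTU/hr

45.3600 BTU/hr


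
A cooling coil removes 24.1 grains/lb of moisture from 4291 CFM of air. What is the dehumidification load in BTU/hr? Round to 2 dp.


Q = 0.68 * 4291 * 24.1 = 70320.91 BTU/hr

70320.91 BTU/hr


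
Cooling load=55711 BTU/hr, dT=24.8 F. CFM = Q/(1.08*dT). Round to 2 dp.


CFM = 55711 / (1.08 * 24.8) = 2080.01

2080.01 CFM


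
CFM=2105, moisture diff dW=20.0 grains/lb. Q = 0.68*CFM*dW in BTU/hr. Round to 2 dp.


Q = 0.68 * 2105 * 20.0 = 28628.00 BTU/hr

28628.00 BTU/hr


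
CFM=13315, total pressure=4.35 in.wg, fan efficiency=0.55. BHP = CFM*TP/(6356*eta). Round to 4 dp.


BHP = 13315 * 4.35 / (6356 * 0.55) = 16.5685 hp

16.5685 hp


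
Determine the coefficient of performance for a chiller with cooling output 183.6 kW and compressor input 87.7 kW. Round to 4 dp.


COP = 183.6 / 87.7 = 2.0935

2.0935


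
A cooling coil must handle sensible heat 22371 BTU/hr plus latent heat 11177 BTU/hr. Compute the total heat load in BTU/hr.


Qt = 22371 + 11177 = 33548 BTU/hr

33548 BTU/hr


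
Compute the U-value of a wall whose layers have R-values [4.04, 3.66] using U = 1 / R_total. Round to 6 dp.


R_total = 4.04 + 3.66 = 7.70
U = 1/7.70 = 0.129870

0.129870


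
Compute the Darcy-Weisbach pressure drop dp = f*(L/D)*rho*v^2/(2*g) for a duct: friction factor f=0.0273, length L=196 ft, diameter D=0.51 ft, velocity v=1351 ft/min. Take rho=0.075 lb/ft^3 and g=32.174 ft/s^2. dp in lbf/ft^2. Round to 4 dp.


v_fps = 1351/60 = 22.5167 ft/s
dp = 0.0273*(196/0.51)*0.075*22.5167^2/(2*32.174) = 6.1999 lbf/ft^2

6.1999 lbf/ft^2


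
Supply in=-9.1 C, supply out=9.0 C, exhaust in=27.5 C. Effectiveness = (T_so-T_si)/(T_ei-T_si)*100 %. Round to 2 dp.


eff = (9.0-(-9.1))/(27.5-(-9.1))*100 = 49.45 %

49.45 %


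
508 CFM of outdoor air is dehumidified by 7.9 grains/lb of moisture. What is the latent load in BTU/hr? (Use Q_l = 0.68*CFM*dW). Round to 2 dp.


Q = 0.68 * 508 * 7.9 = 2728.98 BTU/hr

2728.98 BTU/hr


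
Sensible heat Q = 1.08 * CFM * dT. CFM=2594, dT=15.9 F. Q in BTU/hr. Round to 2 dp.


Q = 1.08 * 2594 * 15.9 = 44544.17 BTU/hr

44544.17 BTU/hr


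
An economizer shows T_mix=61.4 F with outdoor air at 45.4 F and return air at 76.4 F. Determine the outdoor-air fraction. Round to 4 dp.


frac = (61.4 - 76.4) / (45.4 - 76.4) = 0.4839

0.4839


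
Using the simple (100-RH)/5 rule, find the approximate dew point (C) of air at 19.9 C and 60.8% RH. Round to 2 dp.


Td = 19.9 - (100-60.8)/5 = 12.06 C

12.06 C


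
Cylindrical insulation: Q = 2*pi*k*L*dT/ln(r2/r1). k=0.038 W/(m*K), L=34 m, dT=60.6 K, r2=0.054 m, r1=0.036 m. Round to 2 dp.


Q = 2*pi*0.038*34*60.6/ln(0.054/0.036) = 1213.28 W

1213.28 W


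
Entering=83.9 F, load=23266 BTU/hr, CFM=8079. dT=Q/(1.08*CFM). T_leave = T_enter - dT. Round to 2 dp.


dT = 23266/(1.08*8079) = 2.6665
T_leave = 83.9 - 2.6665 = 81.23 F

81.23 F


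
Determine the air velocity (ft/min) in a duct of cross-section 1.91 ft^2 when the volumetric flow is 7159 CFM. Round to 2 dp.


V = 7159 / 1.91 = 3748.17 ft/min

3748.17 ft/min


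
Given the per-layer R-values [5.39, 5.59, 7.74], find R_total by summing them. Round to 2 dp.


R_total = 5.39 + 5.59 + 7.74 = 18.72

18.72


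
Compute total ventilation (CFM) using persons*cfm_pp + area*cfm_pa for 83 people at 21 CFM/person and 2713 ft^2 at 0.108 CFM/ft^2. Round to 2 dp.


Total = 83*21 + 2713*0.108 = 2036.00 CFM

2036.00 CFM


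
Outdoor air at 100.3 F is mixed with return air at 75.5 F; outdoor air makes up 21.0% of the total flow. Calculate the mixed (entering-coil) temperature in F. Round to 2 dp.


T_mix = 75.5 + (21.0/100)*(100.3-75.5) = 80.71 F

80.71 F


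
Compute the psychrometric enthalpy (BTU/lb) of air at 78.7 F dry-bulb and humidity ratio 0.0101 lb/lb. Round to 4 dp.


h = 0.24*78.7 + 0.0101*(1061+0.444*78.7) = 29.9570 BTU/lb

29.9570 BTU/lb


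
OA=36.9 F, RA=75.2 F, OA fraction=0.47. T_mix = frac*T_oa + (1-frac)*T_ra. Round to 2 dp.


T_mix = 0.47*36.9 + 0.53*75.2 = 57.20 F

57.20 F


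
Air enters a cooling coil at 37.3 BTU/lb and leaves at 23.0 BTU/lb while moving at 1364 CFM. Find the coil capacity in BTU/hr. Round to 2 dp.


Q = 4.5 * 1364 * (37.3 - 23.0) = 87773.40 BTU/hr

87773.40 BTU/hr


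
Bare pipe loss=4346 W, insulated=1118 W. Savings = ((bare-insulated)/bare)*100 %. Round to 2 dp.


Savings = ((4346-1118)/4346)*100 = 74.28 %

74.28 %


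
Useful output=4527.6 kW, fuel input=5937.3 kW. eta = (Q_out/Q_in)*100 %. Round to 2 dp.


eta = (4527.6/5937.3)*100 = 76.26 %

76.26 %


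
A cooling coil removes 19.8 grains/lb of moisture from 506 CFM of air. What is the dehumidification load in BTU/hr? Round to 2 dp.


Q = 0.68 * 506 * 19.8 = 6812.78 BTU/hr

6812.78 BTU/hr


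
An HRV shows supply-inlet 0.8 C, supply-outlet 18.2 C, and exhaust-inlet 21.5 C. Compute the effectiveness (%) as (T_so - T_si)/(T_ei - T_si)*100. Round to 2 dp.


eff = (18.2-0.8)/(21.5-0.8)*100 = 84.06 %

84.06 %


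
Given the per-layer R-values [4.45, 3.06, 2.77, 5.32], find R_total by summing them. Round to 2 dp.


R_total = 4.45 + 3.06 + 2.77 + 5.32 = 15.60

15.60


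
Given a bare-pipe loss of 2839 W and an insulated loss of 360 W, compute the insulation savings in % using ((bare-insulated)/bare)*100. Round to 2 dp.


Savings = ((2839-360)/2839)*100 = 87.32 %

87.32 %


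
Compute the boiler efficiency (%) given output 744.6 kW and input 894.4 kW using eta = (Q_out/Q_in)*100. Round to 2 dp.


eta = (744.6/894.4)*100 = 83.25 %

83.25 %


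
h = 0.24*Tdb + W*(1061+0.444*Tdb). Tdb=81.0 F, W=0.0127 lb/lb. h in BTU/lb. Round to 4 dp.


h = 0.24*81.0 + 0.0127*(1061+0.444*81.0) = 33.3714 BTU/lb

33.3714 BTU/lb


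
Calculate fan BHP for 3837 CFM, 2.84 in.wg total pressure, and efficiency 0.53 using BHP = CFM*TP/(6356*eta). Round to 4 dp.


BHP = 3837 * 2.84 / (6356 * 0.53) = 3.2348 hp

3.2348 hp


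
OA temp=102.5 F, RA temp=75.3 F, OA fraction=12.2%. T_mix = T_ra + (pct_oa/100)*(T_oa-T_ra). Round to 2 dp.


T_mix = 75.3 + (12.2/100)*(102.5-75.3) = 78.62 F

78.62 F


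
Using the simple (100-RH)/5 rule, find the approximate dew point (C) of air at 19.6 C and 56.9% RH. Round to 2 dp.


Td = 19.6 - (100-56.9)/5 = 10.98 C

10.98 C


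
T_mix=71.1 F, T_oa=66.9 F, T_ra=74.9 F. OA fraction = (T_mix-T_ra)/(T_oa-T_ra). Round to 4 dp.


frac = (71.1 - 74.9) / (66.9 - 74.9) = 0.4750

0.4750


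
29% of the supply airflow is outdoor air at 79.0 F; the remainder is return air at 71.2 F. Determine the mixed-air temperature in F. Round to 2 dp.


T_mix = 0.29*79.0 + 0.71*71.2 = 73.46 F

73.46 F


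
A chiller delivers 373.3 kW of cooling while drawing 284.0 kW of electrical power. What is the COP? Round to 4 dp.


COP = 373.3 / 284.0 = 1.3144

1.3144


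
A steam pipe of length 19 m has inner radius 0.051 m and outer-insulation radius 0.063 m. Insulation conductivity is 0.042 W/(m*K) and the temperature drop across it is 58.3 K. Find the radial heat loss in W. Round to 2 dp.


Q = 2*pi*0.042*19*58.3/ln(0.063/0.051) = 1383.35 W

1383.35 W


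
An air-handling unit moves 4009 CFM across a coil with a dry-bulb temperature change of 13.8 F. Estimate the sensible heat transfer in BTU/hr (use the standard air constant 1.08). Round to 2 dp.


Q = 1.08 * 4009 * 13.8 = 59750.14 BTU/hr

59750.14 BTU/hr


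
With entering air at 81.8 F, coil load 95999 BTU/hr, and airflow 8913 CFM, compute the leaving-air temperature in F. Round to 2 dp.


dT = 95999/(1.08*8913) = 9.9728
T_leave = 81.8 - 9.9728 = 71.83 F

71.83 F


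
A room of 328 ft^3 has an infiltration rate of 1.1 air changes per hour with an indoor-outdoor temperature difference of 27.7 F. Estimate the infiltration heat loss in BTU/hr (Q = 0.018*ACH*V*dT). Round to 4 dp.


Q = 0.018 * 1.1 * 328 * 27.7 = 179.8949 BTU/hr

179.8949 BTU/hr


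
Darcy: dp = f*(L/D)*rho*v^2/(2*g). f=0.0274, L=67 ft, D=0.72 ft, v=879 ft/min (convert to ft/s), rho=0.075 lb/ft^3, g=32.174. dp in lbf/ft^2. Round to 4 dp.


v_fps = 879/60 = 14.65 ft/s
dp = 0.0274*(67/0.72)*0.075*14.65^2/(2*32.174) = 0.6378 lbf/ft^2

0.6378 lbf/ft^2


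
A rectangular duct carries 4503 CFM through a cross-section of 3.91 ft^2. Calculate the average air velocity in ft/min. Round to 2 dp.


V = 4503 / 3.91 = 1151.66 ft/min

1151.66 ft/min


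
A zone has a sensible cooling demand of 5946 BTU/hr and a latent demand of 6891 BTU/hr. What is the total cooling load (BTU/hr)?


Qt = 5946 + 6891 = 12837 BTU/hr

12837 BTU/hr


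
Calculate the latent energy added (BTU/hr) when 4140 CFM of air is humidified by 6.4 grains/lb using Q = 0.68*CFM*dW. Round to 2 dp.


Q = 0.68 * 4140 * 6.4 = 18017.28 BTU/hr

18017.28 BTU/hr


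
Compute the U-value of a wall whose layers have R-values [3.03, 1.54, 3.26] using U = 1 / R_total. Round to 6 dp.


R_total = 3.03 + 1.54 + 3.26 = 7.83
U = 1/7.83 = 0.127714

0.127714


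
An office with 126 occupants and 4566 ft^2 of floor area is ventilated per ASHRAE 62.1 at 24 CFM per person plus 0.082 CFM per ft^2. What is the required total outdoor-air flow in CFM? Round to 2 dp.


Total = 126*24 + 4566*0.082 = 3398.41 CFM

3398.41 CFM


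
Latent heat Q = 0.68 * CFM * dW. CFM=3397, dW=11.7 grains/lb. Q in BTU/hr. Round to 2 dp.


Q = 0.68 * 3397 * 11.7 = 27026.53 BTU/hr

27026.53 BTU/hr


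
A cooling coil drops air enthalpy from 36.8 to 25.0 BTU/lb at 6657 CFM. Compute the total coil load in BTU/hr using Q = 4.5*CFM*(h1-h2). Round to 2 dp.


Q = 4.5 * 6657 * (36.8 - 25.0) = 353486.70 BTU/hr

353486.70 BTU/hr


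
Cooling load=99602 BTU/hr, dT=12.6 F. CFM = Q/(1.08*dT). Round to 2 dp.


CFM = 99602 / (1.08 * 12.6) = 7319.37

7319.37 CFM


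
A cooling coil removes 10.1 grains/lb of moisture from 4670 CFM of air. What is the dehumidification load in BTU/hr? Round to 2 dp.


Q = 0.68 * 4670 * 10.1 = 32073.56 BTU/hr

32073.56 BTU/hr


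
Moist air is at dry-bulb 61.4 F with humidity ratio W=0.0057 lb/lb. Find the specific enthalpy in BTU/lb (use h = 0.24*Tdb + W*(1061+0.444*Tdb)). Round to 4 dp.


h = 0.24*61.4 + 0.0057*(1061+0.444*61.4) = 20.9391 BTU/lb

20.9391 BTU/lb


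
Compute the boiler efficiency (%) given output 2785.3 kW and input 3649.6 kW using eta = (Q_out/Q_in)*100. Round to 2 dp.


eta = (2785.3/3649.6)*100 = 76.32 %

76.32 %


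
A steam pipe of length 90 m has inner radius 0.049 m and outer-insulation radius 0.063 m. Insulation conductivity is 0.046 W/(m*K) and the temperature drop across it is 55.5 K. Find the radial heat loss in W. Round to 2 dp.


Q = 2*pi*0.046*90*55.5/ln(0.063/0.049) = 5744.55 W

5744.55 W


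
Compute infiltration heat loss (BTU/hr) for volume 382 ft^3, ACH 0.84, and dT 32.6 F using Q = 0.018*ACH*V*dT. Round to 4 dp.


Q = 0.018 * 0.84 * 382 * 32.6 = 188.2924 BTU/hr

188.2924 BTU/hr


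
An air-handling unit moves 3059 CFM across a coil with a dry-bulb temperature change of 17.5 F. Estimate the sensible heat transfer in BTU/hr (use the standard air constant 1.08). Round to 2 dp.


Q = 1.08 * 3059 * 17.5 = 57815.10 BTU/hr

57815.10 BTU/hr


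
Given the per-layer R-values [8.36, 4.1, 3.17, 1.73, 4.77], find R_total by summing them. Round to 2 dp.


R_total = 8.36 + 4.1 + 3.17 + 1.73 + 4.77 = 22.13

22.13


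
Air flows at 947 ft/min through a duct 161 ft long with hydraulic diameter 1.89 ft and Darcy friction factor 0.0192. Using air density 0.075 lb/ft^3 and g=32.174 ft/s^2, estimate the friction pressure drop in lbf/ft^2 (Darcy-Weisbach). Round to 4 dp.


v_fps = 947/60 = 15.7833 ft/s
dp = 0.0192*(161/1.89)*0.075*15.7833^2/(2*32.174) = 0.4749 lbf/ft^2

0.4749 lbf/ft^2


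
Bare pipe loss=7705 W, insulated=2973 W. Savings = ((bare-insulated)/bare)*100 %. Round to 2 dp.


Savings = ((7705-2973)/7705)*100 = 61.41 %

61.41 %


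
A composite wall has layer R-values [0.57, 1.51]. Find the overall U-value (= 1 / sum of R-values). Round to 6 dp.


R_total = 0.57 + 1.51 = 2.08
U = 1/2.08 = 0.480769

0.480769


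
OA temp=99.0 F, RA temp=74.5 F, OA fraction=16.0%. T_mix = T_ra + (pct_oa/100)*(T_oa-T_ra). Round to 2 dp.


T_mix = 74.5 + (16.0/100)*(99.0-74.5) = 78.42 F

78.42 F


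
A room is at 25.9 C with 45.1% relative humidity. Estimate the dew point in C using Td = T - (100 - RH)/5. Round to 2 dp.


Td = 25.9 - (100-45.1)/5 = 14.92 C

14.92 C


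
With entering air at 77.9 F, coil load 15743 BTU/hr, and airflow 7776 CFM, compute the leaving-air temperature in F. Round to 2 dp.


dT = 15743/(1.08*7776) = 1.8746
T_leave = 77.9 - 1.8746 = 76.03 F

76.03 F


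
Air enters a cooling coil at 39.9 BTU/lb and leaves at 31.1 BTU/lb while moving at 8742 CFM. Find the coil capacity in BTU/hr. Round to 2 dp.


Q = 4.5 * 8742 * (39.9 - 31.1) = 346183.20 BTU/hr

346183.20 BTU/hr


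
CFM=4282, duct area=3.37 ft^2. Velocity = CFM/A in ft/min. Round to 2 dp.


V = 4282 / 3.37 = 1270.62 ft/min

1270.62 ft/min


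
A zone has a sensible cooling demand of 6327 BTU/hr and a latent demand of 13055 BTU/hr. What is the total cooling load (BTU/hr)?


Qt = 6327 + 13055 = 19382 BTU/hr

19382 BTU/hr


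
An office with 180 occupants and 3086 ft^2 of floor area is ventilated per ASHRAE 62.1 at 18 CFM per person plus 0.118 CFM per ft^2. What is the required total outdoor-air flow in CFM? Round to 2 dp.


Total = 180*18 + 3086*0.118 = 3604.15 CFM

3604.15 CFM


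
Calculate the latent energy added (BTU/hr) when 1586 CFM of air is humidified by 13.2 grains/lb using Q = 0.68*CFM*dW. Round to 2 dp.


Q = 0.68 * 1586 * 13.2 = 14235.94 BTU/hr

14235.94 BTU/hr


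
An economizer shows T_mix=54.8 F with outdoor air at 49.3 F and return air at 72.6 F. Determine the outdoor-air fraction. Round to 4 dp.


frac = (54.8 - 72.6) / (49.3 - 72.6) = 0.7639

0.7639


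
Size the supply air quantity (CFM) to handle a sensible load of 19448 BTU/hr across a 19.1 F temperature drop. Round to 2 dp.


CFM = 19448 / (1.08 * 19.1) = 942.80

942.80 CFM


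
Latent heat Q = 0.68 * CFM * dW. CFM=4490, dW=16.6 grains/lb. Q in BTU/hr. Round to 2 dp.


Q = 0.68 * 4490 * 16.6 = 50683.12 BTU/hr

50683.12 BTU/hr


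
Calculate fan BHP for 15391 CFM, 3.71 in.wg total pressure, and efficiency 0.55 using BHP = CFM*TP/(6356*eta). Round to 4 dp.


BHP = 15391 * 3.71 / (6356 * 0.55) = 16.3341 hp

16.3341 hp


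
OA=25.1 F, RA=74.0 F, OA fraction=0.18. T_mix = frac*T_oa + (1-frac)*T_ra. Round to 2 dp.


T_mix = 0.18*25.1 + 0.82*74.0 = 65.20 F

65.20 F


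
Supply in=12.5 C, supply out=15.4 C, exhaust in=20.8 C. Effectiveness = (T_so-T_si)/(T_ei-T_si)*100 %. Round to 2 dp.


eff = (15.4-12.5)/(20.8-12.5)*100 = 34.94 %

34.94 %


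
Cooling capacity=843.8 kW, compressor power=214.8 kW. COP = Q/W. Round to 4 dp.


COP = 843.8 / 214.8 = 3.9283

3.9283


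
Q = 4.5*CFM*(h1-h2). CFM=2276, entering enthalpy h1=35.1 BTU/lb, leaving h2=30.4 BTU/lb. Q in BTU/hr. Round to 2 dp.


Q = 4.5 * 2276 * (35.1 - 30.4) = 48137.40 BTU/hr

48137.40 BTU/hr


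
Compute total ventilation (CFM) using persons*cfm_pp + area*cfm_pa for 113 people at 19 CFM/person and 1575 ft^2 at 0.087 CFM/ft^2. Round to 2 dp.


Total = 113*19 + 1575*0.087 = 2284.03 CFM

2284.03 CFM


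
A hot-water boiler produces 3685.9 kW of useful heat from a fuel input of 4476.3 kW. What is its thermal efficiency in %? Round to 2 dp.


eta = (3685.9/4476.3)*100 = 82.34 %

82.34 %


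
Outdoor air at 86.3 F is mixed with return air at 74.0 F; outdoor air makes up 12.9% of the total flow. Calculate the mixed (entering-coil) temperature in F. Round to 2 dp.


T_mix = 74.0 + (12.9/100)*(86.3-74.0) = 75.59 F

75.59 F


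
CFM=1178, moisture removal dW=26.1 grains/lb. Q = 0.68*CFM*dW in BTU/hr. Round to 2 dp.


Q = 0.68 * 1178 * 26.1 = 20907.14 BTU/hr

20907.14 BTU/hr


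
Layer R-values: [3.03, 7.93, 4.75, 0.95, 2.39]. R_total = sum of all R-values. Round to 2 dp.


R_total = 3.03 + 7.93 + 4.75 + 0.95 + 2.39 = 19.05

19.05


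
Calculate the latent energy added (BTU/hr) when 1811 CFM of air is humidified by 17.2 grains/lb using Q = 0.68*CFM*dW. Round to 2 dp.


Q = 0.68 * 1811 * 17.2 = 21181.46 BTU/hr

21181.46 BTU/hr


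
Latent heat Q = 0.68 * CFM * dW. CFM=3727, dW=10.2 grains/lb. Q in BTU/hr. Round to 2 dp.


Q = 0.68 * 3727 * 10.2 = 25850.47 BTU/hr

25850.47 BTU/hr


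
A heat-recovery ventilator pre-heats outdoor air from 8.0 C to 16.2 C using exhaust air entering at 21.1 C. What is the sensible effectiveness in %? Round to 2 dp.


eff = (16.2-8.0)/(21.1-8.0)*100 = 62.60 %

62.60 %


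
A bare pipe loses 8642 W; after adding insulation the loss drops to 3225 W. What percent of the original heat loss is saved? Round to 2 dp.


Savings = ((8642-3225)/8642)*100 = 62.68 %

62.68 %


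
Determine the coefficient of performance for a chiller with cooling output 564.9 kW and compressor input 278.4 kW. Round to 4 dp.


COP = 564.9 / 278.4 = 2.0291

2.0291


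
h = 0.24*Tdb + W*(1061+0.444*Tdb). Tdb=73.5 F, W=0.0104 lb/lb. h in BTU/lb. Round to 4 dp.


h = 0.24*73.5 + 0.0104*(1061+0.444*73.5) = 29.0138 BTU/lb

29.0138 BTU/lb


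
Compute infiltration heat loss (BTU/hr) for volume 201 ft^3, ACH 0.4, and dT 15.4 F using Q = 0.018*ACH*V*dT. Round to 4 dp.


Q = 0.018 * 0.4 * 201 * 15.4 = 22.2869 BTU/hr

22.2869 BTU/hr


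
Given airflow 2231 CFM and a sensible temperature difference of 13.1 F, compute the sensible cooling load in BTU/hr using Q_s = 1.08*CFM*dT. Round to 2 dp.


Q = 1.08 * 2231 * 13.1 = 31564.19 BTU/hr

31564.19 BTU/hr


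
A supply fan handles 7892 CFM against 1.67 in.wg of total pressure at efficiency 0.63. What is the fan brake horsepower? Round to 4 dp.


BHP = 7892 * 1.67 / (6356 * 0.63) = 3.2914 hp

3.2914 hp


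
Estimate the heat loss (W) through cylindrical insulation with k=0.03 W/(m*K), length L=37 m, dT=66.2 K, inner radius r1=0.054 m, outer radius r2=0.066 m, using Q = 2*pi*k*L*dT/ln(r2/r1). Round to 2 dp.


Q = 2*pi*0.03*37*66.2/ln(0.066/0.054) = 2300.79 W

2300.79 W


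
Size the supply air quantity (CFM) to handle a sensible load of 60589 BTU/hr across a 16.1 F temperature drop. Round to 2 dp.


CFM = 60589 / (1.08 * 16.1) = 3484.53

3484.53 CFM


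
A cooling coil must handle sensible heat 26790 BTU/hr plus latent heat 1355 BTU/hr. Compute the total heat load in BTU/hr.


Qt = 26790 + 1355 = 28145 BTU/hr

28145 BTU/hr


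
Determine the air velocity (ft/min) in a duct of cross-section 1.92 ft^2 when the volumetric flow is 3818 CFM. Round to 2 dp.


V = 3818 / 1.92 = 1988.54 ft/min

1988.54 ft/min


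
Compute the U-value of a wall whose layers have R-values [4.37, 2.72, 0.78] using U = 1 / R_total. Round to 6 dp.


R_total = 4.37 + 2.72 + 0.78 = 7.87
U = 1/7.87 = 0.127065

0.127065


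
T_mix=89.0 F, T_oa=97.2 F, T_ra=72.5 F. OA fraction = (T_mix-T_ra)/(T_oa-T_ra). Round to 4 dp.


frac = (89.0 - 72.5) / (97.2 - 72.5) = 0.6680

0.6680


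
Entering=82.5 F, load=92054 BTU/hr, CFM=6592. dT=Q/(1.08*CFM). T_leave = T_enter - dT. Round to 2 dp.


dT = 92054/(1.08*6592) = 12.9301
T_leave = 82.5 - 12.9301 = 69.57 F

69.57 F


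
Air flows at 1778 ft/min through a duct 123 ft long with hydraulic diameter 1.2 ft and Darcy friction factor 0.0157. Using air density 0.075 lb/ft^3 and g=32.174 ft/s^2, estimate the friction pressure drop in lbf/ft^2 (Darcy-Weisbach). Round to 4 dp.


v_fps = 1778/60 = 29.6333 ft/s
dp = 0.0157*(123/1.2)*0.075*29.6333^2/(2*32.174) = 1.6471 lbf/ft^2

1.6471 lbf/ft^2


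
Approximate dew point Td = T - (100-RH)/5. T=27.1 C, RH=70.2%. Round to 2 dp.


Td = 27.1 - (100-70.2)/5 = 21.14 C

21.14 C


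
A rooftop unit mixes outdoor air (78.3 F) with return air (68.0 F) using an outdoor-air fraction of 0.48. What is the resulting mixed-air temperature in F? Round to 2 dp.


T_mix = 0.48*78.3 + 0.52*68.0 = 72.94 F

72.94 F


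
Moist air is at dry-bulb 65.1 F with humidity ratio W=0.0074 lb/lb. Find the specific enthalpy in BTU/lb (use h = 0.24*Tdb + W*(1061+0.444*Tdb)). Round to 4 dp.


h = 0.24*65.1 + 0.0074*(1061+0.444*65.1) = 23.6893 BTU/lb

23.6893 BTU/lb


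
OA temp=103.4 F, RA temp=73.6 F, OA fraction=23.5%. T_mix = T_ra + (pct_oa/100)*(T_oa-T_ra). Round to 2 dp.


T_mix = 73.6 + (23.5/100)*(103.4-73.6) = 80.60 F

80.60 F


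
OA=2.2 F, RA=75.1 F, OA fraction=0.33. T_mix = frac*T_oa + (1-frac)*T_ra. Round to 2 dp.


T_mix = 0.33*2.2 + 0.67*75.1 = 51.04 F

51.04 F


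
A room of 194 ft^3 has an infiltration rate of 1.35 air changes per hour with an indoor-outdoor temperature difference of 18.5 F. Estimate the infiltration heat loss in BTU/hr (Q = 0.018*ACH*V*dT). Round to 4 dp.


Q = 0.018 * 1.35 * 194 * 18.5 = 87.2127 BTU/hr

87.2127 BTU/hr


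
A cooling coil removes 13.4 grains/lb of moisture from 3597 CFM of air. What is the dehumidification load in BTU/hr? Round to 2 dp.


Q = 0.68 * 3597 * 13.4 = 32775.86 BTU/hr

32775.86 BTU/hr


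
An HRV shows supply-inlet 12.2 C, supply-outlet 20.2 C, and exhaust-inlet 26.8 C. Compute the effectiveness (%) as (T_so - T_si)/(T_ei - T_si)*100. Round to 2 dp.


eff = (20.2-12.2)/(26.8-12.2)*100 = 54.79 %

54.79 %


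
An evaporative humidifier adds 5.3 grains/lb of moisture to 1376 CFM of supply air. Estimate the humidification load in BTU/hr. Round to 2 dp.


Q = 0.68 * 1376 * 5.3 = 4959.10 BTU/hr

4959.10 BTU/hr


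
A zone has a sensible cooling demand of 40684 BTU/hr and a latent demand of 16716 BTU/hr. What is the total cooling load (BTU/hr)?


Qt = 40684 + 16716 = 57400 BTU/hr

57400 BTU/hr


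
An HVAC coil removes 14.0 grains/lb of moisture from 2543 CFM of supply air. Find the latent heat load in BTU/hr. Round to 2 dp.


Q = 0.68 * 2543 * 14.0 = 24209.36 BTU/hr

24209.36 BTU/hr


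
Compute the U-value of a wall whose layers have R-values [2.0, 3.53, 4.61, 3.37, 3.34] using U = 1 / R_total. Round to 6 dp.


R_total = 2.0 + 3.53 + 4.61 + 3.37 + 3.34 = 16.85
U = 1/16.85 = 0.059347

0.059347


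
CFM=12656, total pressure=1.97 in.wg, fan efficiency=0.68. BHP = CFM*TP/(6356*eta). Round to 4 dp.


BHP = 12656 * 1.97 / (6356 * 0.68) = 5.7686 hp

5.7686 hp
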